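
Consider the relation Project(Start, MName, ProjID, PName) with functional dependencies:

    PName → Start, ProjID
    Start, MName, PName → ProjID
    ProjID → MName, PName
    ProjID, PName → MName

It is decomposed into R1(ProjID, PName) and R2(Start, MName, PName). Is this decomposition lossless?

Common attributes: R1 ∩ R2 = {PName}.
Closure of {PName}: PName → Start, ProjID applies, adding Start, ProjID; ProjID → MName, PName applies, adding MName. So (PName)⁺ = {Start, MName, ProjID, PName}.
This closure contains every attribute of R1, so R1 ∩ R2 → R1. The join is lossless.

Yes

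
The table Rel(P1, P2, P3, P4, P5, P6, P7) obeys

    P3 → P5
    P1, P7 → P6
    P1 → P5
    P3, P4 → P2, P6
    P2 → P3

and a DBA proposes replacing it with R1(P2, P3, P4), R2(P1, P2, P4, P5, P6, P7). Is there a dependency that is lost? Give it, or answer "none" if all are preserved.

P3 → P5

Check P3 → P5: no single fragment contains all of {P3, P5}, and the restricted closure of {P3} across the fragments never reaches {P5}.
P1, P7 → P6 is preserved.
P1 → P5 is preserved.
P3, P4 → P2, P6 is preserved.
P2 → P3 is preserved.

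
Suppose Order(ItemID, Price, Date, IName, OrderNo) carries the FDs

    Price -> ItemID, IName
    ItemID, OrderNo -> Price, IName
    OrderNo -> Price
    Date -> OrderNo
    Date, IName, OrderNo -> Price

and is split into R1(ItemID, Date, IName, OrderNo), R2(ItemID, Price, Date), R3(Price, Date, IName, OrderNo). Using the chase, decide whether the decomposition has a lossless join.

Yes

Chase test. Columns are ItemID, Price, Date, IName, OrderNo; row i has aⱼ where attribute j ∈ Ri, else bᵢⱼ.
Initial tableau (one row per fragment):
  row 1: a1 b12 a3 a4 a5
  row 2: a1 a2 a3 b24 b25
  row 3: b31 a2 a3 a4 a5
Rows 2 and 3 agree on Price; apply Price→ItemID, IName and equate their ItemID, IName entries.
Rows 1 and 3 agree on ItemID, OrderNo; apply ItemID, OrderNo→Price, IName and equate their Price, IName entries.
Rows 1 and 2 agree on Date; apply Date→OrderNo and equate their OrderNo entries.
Row 1 is now all distinguished symbols — the join is lossless.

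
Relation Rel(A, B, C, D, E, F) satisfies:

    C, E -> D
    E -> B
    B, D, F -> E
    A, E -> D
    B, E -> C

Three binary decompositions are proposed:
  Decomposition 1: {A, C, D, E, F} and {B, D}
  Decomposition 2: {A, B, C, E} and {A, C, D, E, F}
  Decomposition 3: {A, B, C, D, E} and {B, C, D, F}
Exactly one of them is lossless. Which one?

Decomposition 2

Decomposition 1: common = {D}, closure = {D} → lossy.
Decomposition 2: common = {A, C, E}, closure = {A, B, C, D, E} → lossless.
Decomposition 3: common = {B, C, D}, closure = {B, C, D} → lossy.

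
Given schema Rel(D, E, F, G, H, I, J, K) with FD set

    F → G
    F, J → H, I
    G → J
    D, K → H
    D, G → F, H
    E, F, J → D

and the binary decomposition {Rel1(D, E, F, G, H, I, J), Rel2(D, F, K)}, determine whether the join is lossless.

No

Common attributes: Rel1 ∩ Rel2 = {D, F}.
Closure of {D, F}: F → G applies, adding G; G → J applies, adding J; D, G → F, H applies, adding H; F, J → H, I applies, adding I. So (D, F)⁺ = {D, F, G, H, I, J}.
The closure contains neither all of Rel1 = {D, E, F, G, H, I, J} nor all of Rel2 = {D, F, K}, so the common attributes are not a superkey of either fragment. The join is lossy.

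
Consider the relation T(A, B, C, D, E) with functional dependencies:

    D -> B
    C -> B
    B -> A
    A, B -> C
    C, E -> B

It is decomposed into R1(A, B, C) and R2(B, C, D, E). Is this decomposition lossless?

Yes

Common attributes: R1 ∩ R2 = {B, C}.
Closure of {B, C}: B → A applies, adding A. So (B, C)⁺ = {A, B, C}.
This closure contains every attribute of R1, so R1 ∩ R2 → R1. The join is lossless.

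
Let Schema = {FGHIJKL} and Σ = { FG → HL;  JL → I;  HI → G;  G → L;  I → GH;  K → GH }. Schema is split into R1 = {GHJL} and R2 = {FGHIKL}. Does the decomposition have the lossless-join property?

Common attributes: R1 ∩ R2 = {GHL}.
No dependency enlarges {GHL}, so (GHL)⁺ = {GHL}.
The closure contains neither all of R1 = {GHJL} nor all of R2 = {FGHIKL}, so the common attributes are not a superkey of either fragment. The join is lossy.

No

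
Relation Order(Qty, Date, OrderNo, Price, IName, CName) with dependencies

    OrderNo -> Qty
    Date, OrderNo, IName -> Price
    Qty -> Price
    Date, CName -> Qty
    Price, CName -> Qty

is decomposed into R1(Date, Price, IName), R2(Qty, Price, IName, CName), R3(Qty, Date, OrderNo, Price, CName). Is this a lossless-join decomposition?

Chase test. Columns are Qty, Date, OrderNo, Price, IName, CName; row i has aⱼ where attribute j ∈ Ri, else bᵢⱼ.
Initial tableau (one row per fragment):
  row 1: b11 a2 b13 a4 a5 b16
  row 2: a1 b22 b23 a4 a5 a6
  row 3: a1 a2 a3 a4 b35 a6
No row becomes fully distinguished — the join is lossy.

No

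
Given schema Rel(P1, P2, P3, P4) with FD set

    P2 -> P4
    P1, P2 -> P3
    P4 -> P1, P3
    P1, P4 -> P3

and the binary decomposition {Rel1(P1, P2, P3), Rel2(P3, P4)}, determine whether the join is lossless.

No

Common attributes: Rel1 ∩ Rel2 = {P3}.
No dependency enlarges {P3}, so (P3)⁺ = {P3}.
The closure contains neither all of Rel1 = {P1, P2, P3} nor all of Rel2 = {P3, P4}, so the common attributes are not a superkey of either fragment. The join is lossy.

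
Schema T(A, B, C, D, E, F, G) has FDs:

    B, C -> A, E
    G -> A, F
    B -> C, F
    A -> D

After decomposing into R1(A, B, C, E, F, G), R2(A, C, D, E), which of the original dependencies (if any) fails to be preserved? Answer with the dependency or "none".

none

B, C → A, E lies within R1.
G → A, F lies within R1.
B → C, F lies within R1.
A → D lies within R2.
Every dependency is enforceable on the fragments, so the decomposition is dependency-preserving.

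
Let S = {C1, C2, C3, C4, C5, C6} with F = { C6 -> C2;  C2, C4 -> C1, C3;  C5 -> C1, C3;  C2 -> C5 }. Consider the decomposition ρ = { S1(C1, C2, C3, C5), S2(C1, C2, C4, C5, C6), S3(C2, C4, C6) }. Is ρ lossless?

Yes

Chase test. Columns are C1, C2, C3, C4, C5, C6; row i has aⱼ where attribute j ∈ Si, else bᵢⱼ.
Initial tableau (one row per fragment):
  row 1: a1 a2 a3 b14 a5 b16
  row 2: a1 a2 b23 a4 a5 a6
  row 3: b31 a2 b33 a4 b35 a6
Rows 2 and 3 agree on C2, C4; apply C2, C4→C1, C3 and equate their C1, C3 entries.
Rows 1 and 2 agree on C5; apply C5→C1, C3 and equate their C1, C3 entries.
Rows 1 and 3 agree on C2; apply C2→C5 and equate their C5 entries.
Row 2 is now all distinguished symbols — the join is lossless.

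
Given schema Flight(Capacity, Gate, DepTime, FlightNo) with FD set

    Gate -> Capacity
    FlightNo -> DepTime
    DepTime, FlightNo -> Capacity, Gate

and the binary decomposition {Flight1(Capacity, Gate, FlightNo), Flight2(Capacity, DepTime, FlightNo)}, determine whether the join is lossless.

Common attributes: Flight1 ∩ Flight2 = {Capacity, FlightNo}.
Closure of {Capacity, FlightNo}: FlightNo → DepTime applies, adding DepTime; DepTime, FlightNo → Capacity, Gate applies, adding Gate. So (Capacity, FlightNo)⁺ = {Capacity, Gate, DepTime, FlightNo}.
This closure contains every attribute of Flight1, so Flight1 ∩ Flight2 → Flight1. The join is lossless.

Yes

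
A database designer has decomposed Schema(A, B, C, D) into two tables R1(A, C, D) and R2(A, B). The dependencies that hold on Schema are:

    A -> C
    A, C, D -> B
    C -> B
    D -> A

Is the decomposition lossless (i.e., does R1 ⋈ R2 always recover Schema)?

Common attributes: R1 ∩ R2 = {A}.
Closure of {A}: A → C applies, adding C; C → B applies, adding B. So (A)⁺ = {A, B, C}.
This closure contains every attribute of R2, so R1 ∩ R2 → R2. The join is lossless.

Yes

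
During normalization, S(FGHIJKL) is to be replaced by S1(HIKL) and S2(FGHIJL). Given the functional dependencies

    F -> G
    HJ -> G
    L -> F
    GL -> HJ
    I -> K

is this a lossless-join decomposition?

Yes

Common attributes: S1 ∩ S2 = {HIL}.
Closure of {HIL}: L → F applies, adding F; I → K applies, adding K; F → G applies, adding G; GL → HJ applies, adding J. So (HIL)⁺ = {FGHIJKL}.
This closure contains every attribute of S1, so S1 ∩ S2 → S1. The join is lossless.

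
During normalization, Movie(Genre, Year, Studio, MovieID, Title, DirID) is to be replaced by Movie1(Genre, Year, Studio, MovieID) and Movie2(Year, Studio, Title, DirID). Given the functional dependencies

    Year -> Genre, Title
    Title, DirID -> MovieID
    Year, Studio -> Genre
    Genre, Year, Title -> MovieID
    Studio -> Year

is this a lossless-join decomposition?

Common attributes: Movie1 ∩ Movie2 = {Year, Studio}.
Closure of {Year, Studio}: Year → Genre, Title applies, adding Genre, Title; Genre, Year, Title → MovieID applies, adding MovieID. So (Year, Studio)⁺ = {Genre, Year, Studio, MovieID, Title}.
This closure contains every attribute of Movie1, so Movie1 ∩ Movie2 → Movie1. The join is lossless.

Yes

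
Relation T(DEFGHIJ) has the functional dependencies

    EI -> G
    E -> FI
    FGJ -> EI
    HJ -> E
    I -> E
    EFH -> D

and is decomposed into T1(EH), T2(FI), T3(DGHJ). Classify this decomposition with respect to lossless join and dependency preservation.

lossy and not dependency-preserving

Lossless test (chase): applying each FD to every pair of rows produces no changes in the tableau, so no row becomes fully distinguished — the join is lossy.
Dependency preservation: the restricted closure of {EI} across the fragments never reaches {G}, so EI → G cannot be enforced without a join — not preserved.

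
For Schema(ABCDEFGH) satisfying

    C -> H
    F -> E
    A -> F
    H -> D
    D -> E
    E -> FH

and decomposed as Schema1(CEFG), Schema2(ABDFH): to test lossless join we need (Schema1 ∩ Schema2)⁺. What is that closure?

DEFH

Schema1 ∩ Schema2 = {F}.
F → E applies, adding E
E → FH applies, adding H
H → D applies, adding D
Closure: {DEFH}.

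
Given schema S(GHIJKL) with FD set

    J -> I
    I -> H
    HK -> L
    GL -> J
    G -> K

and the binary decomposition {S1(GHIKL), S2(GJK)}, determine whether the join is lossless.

Common attributes: S1 ∩ S2 = {GK}.
No dependency enlarges {GK}, so (GK)⁺ = {GK}.
The closure contains neither all of S1 = {GHIKL} nor all of S2 = {GJK}, so the common attributes are not a superkey of either fragment. The join is lossy.

No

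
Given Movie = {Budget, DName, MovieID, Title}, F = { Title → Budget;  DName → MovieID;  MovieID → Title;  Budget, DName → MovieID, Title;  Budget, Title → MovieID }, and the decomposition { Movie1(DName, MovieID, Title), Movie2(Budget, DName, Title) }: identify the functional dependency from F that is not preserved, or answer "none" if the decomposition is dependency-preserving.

none

Title → Budget lies within Movie2.
DName → MovieID lies within Movie1.
MovieID → Title lies within Movie1.
Budget, DName → MovieID, Title: restricted closure across fragments reaches MovieID, Title.
Budget, Title → MovieID: restricted closure across fragments reaches MovieID.
Every dependency is enforceable on the fragments, so the decomposition is dependency-preserving.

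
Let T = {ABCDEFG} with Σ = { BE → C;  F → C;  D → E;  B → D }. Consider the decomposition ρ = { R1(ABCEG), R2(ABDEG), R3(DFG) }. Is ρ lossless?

No

Chase test. Columns are ABCDEFG; row i has aⱼ where attribute j ∈ Ri, else bᵢⱼ.
Initial tableau (one row per fragment):
  row 1: a1 a2 a3 b14 a5 b16 a7
  row 2: a1 a2 b23 a4 a5 b26 a7
  row 3: b31 b32 b33 a4 b35 a6 a7
Rows 1 and 2 agree on BE; apply BE→C and equate their C entries.
Rows 2 and 3 agree on D; apply D→E and equate their E entries.
Rows 1 and 2 agree on B; apply B→D and equate their D entries.
No row becomes fully distinguished — the join is lossy.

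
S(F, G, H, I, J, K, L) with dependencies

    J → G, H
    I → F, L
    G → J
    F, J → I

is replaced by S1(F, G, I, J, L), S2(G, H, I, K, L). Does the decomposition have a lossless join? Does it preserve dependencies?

lossless and dependency-preserving

Lossless test: (G, I, L)⁺ = {F, G, H, I, J, L}, which contains all of one fragment — lossless.
Dependency preservation: J → G, H is not contained in any single fragment, but the restricted closure of its left-hand side across the fragments still reaches the right-hand side; the remaining FDs each lie inside some fragment. All dependencies are preserved.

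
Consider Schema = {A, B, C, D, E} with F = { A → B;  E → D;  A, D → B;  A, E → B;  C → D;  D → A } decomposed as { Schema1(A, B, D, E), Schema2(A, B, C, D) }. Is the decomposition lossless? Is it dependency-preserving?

lossy but dependency-preserving

Lossless test: (A, B, D)⁺ = {A, B, D}, which is a superkey of neither fragment — lossy.
Dependency preservation: every FD's attributes lie within a single fragment, so each can be enforced locally — preserved.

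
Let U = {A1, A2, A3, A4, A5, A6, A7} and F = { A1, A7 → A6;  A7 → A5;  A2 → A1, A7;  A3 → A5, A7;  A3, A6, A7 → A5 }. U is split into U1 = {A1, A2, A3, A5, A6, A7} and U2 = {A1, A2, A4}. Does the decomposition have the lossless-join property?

No

Common attributes: U1 ∩ U2 = {A1, A2}.
Closure of {A1, A2}: A2 → A1, A7 applies, adding A7; A1, A7 → A6 applies, adding A6; A7 → A5 applies, adding A5. So (A1, A2)⁺ = {A1, A2, A5, A6, A7}.
The closure contains neither all of U1 = {A1, A2, A3, A5, A6, A7} nor all of U2 = {A1, A2, A4}, so the common attributes are not a superkey of either fragment. The join is lossy.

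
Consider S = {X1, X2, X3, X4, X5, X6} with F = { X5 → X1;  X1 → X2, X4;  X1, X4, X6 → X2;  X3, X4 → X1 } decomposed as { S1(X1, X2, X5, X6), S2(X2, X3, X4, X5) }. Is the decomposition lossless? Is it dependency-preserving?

lossy and not dependency-preserving

Lossless test: (X2, X5)⁺ = {X1, X2, X4, X5}, which is a superkey of neither fragment — lossy.
Dependency preservation: the restricted closure of {X1} across the fragments never reaches {X2, X4}, so X1 → X2, X4 cannot be enforced without a join — not preserved.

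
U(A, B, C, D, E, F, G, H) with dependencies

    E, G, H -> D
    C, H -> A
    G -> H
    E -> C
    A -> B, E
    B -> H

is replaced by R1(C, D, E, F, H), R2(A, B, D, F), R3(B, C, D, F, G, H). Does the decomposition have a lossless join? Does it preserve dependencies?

lossy and not dependency-preserving

Lossless test (chase): Rows 1 and 3 agree on C, H; apply C, H→A and equate their A entries. Rows 1 and 3 agree on A; apply A→B, E and equate their B, E entries. Rows 1 and 2 agree on B; apply B→H and equate their H entries. No row becomes fully distinguished — the join is lossy.
Dependency preservation: the restricted closure of {C, H} across the fragments never reaches {A}, so C, H → A cannot be enforced without a join — not preserved.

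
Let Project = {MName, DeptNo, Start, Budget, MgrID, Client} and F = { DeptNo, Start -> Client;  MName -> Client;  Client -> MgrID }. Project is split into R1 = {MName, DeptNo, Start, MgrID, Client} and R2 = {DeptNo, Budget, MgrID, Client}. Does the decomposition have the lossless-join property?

No

Common attributes: R1 ∩ R2 = {DeptNo, MgrID, Client}.
No dependency enlarges {DeptNo, MgrID, Client}, so (DeptNo, MgrID, Client)⁺ = {DeptNo, MgrID, Client}.
The closure contains neither all of R1 = {MName, DeptNo, Start, MgrID, Client} nor all of R2 = {DeptNo, Budget, MgrID, Client}, so the common attributes are not a superkey of either fragment. The join is lossy.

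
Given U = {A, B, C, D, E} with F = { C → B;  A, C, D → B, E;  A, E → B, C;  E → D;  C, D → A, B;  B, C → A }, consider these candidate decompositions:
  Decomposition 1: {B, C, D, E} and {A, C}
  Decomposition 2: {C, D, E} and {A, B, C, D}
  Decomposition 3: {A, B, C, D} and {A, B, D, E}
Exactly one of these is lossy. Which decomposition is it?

Decomposition 1: common = {C}, closure = {A, B, C} → lossless.
Decomposition 2: common = {C, D}, closure = {A, B, C, D, E} → lossless.
Decomposition 3: common = {A, B, D}, closure = {A, B, D} → lossy.

Decomposition 3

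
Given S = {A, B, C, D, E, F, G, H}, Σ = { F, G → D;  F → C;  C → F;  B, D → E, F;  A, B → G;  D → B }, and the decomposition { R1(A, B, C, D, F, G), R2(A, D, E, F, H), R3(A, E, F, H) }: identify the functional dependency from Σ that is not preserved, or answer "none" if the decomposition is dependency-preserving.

none

F, G → D lies within R1.
F → C lies within R1.
C → F lies within R1.
B, D → E, F: restricted closure across fragments reaches E, F.
A, B → G lies within R1.
D → B lies within R1.
Every dependency is enforceable on the fragments, so the decomposition is dependency-preserving.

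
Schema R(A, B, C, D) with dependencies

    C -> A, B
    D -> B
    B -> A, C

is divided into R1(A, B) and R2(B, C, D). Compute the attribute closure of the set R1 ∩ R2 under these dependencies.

A, B, C

R1 ∩ R2 = {B}.
B → A, C applies, adding A, C
Closure: {A, B, C}.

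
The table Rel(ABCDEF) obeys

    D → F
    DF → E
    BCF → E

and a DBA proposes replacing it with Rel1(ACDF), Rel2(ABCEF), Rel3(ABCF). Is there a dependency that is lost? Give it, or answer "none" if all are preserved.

Check DF → E: no single fragment contains all of {DEF}, and the restricted closure of {DF} across the fragments never reaches {E}.
D → F is preserved.
BCF → E is preserved.

DF → E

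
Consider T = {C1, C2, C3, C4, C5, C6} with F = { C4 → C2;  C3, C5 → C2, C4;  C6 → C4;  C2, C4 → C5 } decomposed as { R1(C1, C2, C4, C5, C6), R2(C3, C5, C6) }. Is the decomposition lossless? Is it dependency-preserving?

Lossless test: (C5, C6)⁺ = {C2, C4, C5, C6}, which is a superkey of neither fragment — lossy.
Dependency preservation: the restricted closure of {C3, C5} across the fragments never reaches {C2, C4}, so C3, C5 → C2, C4 cannot be enforced without a join — not preserved.

lossy and not dependency-preserving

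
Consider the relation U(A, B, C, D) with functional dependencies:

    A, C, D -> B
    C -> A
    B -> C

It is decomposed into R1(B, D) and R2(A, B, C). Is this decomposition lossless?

Common attributes: R1 ∩ R2 = {B}.
Closure of {B}: B → C applies, adding C; C → A applies, adding A. So (B)⁺ = {A, B, C}.
This closure contains every attribute of R2, so R1 ∩ R2 → R2. The join is lossless.

Yes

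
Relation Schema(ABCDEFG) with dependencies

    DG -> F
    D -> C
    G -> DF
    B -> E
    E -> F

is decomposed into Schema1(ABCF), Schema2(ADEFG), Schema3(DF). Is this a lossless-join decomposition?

Chase test. Columns are ABCDEFG; row i has aⱼ where attribute j ∈ Schemai, else bᵢⱼ.
Initial tableau (one row per fragment):
  row 1: a1 a2 a3 b14 b15 a6 b17
  row 2: a1 b22 b23 a4 a5 a6 a7
  row 3: b31 b32 b33 a4 b35 a6 b37
Rows 2 and 3 agree on D; apply D→C and equate their C entries.
No row becomes fully distinguished — the join is lossy.

No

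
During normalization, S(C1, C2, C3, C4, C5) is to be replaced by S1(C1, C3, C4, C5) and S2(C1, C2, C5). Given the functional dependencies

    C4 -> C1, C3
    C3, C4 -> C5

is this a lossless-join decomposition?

No

Common attributes: S1 ∩ S2 = {C1, C5}.
No dependency enlarges {C1, C5}, so (C1, C5)⁺ = {C1, C5}.
The closure contains neither all of S1 = {C1, C3, C4, C5} nor all of S2 = {C1, C2, C5}, so the common attributes are not a superkey of either fragment. The join is lossy.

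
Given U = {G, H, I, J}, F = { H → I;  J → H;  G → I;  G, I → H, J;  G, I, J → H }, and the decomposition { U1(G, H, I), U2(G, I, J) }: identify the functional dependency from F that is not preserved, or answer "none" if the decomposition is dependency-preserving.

Check J → H: no single fragment contains all of {H, J}, and the restricted closure of {J} across the fragments never reaches {H}.
H → I is preserved.
G → I is preserved.
G, I → H, J is preserved.
G, I, J → H is preserved.

J → H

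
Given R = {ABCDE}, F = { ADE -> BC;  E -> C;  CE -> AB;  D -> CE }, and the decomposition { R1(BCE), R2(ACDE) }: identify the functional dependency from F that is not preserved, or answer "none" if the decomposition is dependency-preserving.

none

ADE → BC: restricted closure across fragments reaches BC.
E → C lies within R1.
CE → AB: restricted closure across fragments reaches AB.
D → CE lies within R2.
Every dependency is enforceable on the fragments, so the decomposition is dependency-preserving.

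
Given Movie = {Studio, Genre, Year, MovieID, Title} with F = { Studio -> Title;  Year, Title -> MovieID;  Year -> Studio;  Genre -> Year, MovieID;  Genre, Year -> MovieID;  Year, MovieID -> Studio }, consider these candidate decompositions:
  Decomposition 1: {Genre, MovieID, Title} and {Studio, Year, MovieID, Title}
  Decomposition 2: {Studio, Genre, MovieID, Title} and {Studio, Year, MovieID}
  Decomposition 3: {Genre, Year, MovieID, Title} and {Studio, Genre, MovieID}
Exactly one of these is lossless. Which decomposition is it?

Decomposition 1: common = {MovieID, Title}, closure = {MovieID, Title} → lossy.
Decomposition 2: common = {Studio, MovieID}, closure = {Studio, MovieID, Title} → lossy.
Decomposition 3: common = {Genre, MovieID}, closure = {Studio, Genre, Year, MovieID, Title} → lossless.

Decomposition 3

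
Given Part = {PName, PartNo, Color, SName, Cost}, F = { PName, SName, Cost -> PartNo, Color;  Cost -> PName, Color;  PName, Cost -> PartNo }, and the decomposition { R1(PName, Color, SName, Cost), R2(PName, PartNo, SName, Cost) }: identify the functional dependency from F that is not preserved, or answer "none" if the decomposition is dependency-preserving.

PName, SName, Cost → PartNo, Color: restricted closure across fragments reaches PartNo, Color.
Cost → PName, Color lies within R1.
PName, Cost → PartNo lies within R2.
Every dependency is enforceable on the fragments, so the decomposition is dependency-preserving.

none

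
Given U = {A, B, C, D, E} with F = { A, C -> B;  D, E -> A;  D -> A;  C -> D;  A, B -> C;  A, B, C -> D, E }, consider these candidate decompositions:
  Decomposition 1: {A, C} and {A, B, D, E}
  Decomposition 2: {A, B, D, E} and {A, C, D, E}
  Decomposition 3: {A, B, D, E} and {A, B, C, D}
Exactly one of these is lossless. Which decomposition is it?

Decomposition 3

Decomposition 1: common = {A}, closure = {A} → lossy.
Decomposition 2: common = {A, D, E}, closure = {A, D, E} → lossy.
Decomposition 3: common = {A, B, D}, closure = {A, B, C, D, E} → lossless.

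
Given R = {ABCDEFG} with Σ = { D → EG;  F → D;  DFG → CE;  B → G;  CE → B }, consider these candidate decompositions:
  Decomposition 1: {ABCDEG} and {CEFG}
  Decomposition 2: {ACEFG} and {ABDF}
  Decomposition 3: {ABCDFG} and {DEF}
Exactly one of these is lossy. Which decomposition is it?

Decomposition 1: common = {CEG}, closure = {BCEG} → lossy.
Decomposition 2: common = {AF}, closure = {ABCDEFG} → lossless.
Decomposition 3: common = {DF}, closure = {BCDEFG} → lossless.

Decomposition 1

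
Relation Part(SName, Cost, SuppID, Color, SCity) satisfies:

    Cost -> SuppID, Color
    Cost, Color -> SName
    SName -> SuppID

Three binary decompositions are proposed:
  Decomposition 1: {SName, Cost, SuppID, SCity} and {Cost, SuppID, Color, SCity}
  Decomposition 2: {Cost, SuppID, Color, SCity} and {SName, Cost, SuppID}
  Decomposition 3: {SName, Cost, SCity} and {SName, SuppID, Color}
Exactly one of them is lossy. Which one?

Decomposition 1: common = {Cost, SuppID, SCity}, closure = {SName, Cost, SuppID, Color, SCity} → lossless.
Decomposition 2: common = {Cost, SuppID}, closure = {SName, Cost, SuppID, Color} → lossless.
Decomposition 3: common = {SName}, closure = {SName, SuppID} → lossy.

Decomposition 3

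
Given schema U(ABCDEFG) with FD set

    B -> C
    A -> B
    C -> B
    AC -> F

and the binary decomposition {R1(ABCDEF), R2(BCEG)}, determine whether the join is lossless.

No

Common attributes: R1 ∩ R2 = {BCE}.
No dependency enlarges {BCE}, so (BCE)⁺ = {BCE}.
The closure contains neither all of R1 = {ABCDEF} nor all of R2 = {BCEG}, so the common attributes are not a superkey of either fragment. The join is lossy.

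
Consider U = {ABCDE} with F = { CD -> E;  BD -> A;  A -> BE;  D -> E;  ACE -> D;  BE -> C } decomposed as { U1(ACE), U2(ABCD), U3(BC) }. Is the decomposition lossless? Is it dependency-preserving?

lossless but not dependency-preserving

Lossless test (chase): Rows 1 and 2 agree on A; apply A→BE and equate their BE entries. Rows 1 and 2 agree on ACE; apply ACE→D and equate their D entries. Row 1 is now all distinguished symbols — the join is lossless.
Dependency preservation: the restricted closure of {CD} across the fragments never reaches {E}, so CD → E cannot be enforced without a join — not preserved.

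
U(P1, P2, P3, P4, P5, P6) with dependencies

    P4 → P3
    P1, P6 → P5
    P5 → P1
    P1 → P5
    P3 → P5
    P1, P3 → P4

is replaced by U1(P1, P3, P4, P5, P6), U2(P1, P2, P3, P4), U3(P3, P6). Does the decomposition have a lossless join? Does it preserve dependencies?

Lossless test (chase): Rows 1 and 2 agree on P1; apply P1→P5 and equate their P5 entries. Rows 1 and 3 agree on P3; apply P3→P5 and equate their P5 entries. Rows 1 and 3 agree on P5; apply P5→P1 and equate their P1 entries. Rows 1 and 3 agree on P1, P3; apply P1, P3→P4 and equate their P4 entries. No row becomes fully distinguished — the join is lossy.
Dependency preservation: every FD's attributes lie within a single fragment, so each can be enforced locally — preserved.

lossy but dependency-preserving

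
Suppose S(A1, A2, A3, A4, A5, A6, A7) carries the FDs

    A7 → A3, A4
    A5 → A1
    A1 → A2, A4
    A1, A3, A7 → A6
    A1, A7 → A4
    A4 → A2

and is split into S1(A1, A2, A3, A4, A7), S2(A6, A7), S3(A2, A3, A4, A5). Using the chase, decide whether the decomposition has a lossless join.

Chase test. Columns are A1, A2, A3, A4, A5, A6, A7; row i has aⱼ where attribute j ∈ Si, else bᵢⱼ.
Initial tableau (one row per fragment):
  row 1: a1 a2 a3 a4 b15 b16 a7
  row 2: b21 b22 b23 b24 b25 a6 a7
  row 3: b31 a2 a3 a4 a5 b36 b37
Rows 1 and 2 agree on A7; apply A7→A3, A4 and equate their A3, A4 entries.
Rows 1 and 2 agree on A4; apply A4→A2 and equate their A2 entries.
No row becomes fully distinguished — the join is lossy.

No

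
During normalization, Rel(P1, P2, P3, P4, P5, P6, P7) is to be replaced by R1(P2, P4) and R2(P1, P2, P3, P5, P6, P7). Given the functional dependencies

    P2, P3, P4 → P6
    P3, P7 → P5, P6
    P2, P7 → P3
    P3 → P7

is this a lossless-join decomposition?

No

Common attributes: R1 ∩ R2 = {P2}.
No dependency enlarges {P2}, so (P2)⁺ = {P2}.
The closure contains neither all of R1 = {P2, P4} nor all of R2 = {P1, P2, P3, P5, P6, P7}, so the common attributes are not a superkey of either fragment. The join is lossy.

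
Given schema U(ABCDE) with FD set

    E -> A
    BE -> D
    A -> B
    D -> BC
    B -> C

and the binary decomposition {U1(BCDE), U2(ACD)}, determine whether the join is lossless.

No

Common attributes: U1 ∩ U2 = {CD}.
Closure of {CD}: D → BC applies, adding B. So (CD)⁺ = {BCD}.
The closure contains neither all of U1 = {BCDE} nor all of U2 = {ACD}, so the common attributes are not a superkey of either fragment. The join is lossy.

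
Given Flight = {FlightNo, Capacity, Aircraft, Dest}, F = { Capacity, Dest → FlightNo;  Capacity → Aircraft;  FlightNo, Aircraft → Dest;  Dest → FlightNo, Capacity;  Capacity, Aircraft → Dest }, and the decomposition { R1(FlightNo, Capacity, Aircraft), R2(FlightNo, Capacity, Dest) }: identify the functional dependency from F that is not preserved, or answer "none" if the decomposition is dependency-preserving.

none

Capacity, Dest → FlightNo lies within R2.
Capacity → Aircraft lies within R1.
FlightNo, Aircraft → Dest: restricted closure across fragments reaches Dest.
Dest → FlightNo, Capacity lies within R2.
Capacity, Aircraft → Dest: restricted closure across fragments reaches Dest.
Every dependency is enforceable on the fragments, so the decomposition is dependency-preserving.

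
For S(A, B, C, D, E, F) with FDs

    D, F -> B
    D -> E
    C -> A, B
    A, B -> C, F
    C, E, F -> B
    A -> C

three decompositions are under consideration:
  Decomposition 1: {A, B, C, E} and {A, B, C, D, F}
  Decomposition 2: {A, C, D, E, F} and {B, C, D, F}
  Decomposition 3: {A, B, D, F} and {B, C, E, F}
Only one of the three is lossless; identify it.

Decomposition 1: common = {A, B, C}, closure = {A, B, C, F} → lossy.
Decomposition 2: common = {C, D, F}, closure = {A, B, C, D, E, F} → lossless.
Decomposition 3: common = {B, F}, closure = {B, F} → lossy.

Decomposition 2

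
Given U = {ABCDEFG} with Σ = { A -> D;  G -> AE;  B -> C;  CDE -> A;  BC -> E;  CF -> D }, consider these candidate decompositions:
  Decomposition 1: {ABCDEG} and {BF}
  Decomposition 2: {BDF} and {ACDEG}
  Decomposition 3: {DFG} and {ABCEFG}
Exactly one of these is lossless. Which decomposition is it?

Decomposition 3

Decomposition 1: common = {B}, closure = {BCE} → lossy.
Decomposition 2: common = {D}, closure = {D} → lossy.
Decomposition 3: common = {FG}, closure = {ADEFG} → lossless.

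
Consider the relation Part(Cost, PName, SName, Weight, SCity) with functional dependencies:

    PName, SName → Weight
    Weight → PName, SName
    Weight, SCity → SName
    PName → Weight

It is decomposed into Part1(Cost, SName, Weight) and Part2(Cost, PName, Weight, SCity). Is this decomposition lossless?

Common attributes: Part1 ∩ Part2 = {Cost, Weight}.
Closure of {Cost, Weight}: Weight → PName, SName applies, adding PName, SName. So (Cost, Weight)⁺ = {Cost, PName, SName, Weight}.
This closure contains every attribute of Part1, so Part1 ∩ Part2 → Part1. The join is lossless.

Yes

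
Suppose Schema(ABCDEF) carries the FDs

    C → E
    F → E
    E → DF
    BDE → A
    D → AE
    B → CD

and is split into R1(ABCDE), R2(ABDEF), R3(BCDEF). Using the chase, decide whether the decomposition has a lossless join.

Yes

Chase test. Columns are ABCDEF; row i has aⱼ where attribute j ∈ Ri, else bᵢⱼ.
Initial tableau (one row per fragment):
  row 1: a1 a2 a3 a4 a5 b16
  row 2: a1 a2 b23 a4 a5 a6
  row 3: b31 a2 a3 a4 a5 a6
Rows 1 and 2 agree on E; apply E→DF and equate their DF entries.
Rows 1 and 3 agree on BDE; apply BDE→A and equate their A entries.
Rows 1 and 2 agree on B; apply B→CD and equate their CD entries.
Row 1 is now all distinguished symbols — the join is lossless.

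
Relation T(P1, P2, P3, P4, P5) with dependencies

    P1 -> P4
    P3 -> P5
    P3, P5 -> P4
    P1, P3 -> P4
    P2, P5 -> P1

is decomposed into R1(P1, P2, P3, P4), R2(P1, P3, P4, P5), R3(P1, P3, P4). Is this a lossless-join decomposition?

Chase test. Columns are P1, P2, P3, P4, P5; row i has aⱼ where attribute j ∈ Ri, else bᵢⱼ.
Initial tableau (one row per fragment):
  row 1: a1 a2 a3 a4 b15
  row 2: a1 b22 a3 a4 a5
  row 3: a1 b32 a3 a4 b35
Rows 1 and 2 agree on P3; apply P3→P5 and equate their P5 entries.
Rows 1 and 3 agree on P3; apply P3→P5 and equate their P5 entries.
Row 1 is now all distinguished symbols — the join is lossless.

Yes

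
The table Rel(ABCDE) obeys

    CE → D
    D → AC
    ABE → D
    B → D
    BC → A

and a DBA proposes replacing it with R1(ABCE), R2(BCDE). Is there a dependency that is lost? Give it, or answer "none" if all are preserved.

Check D → AC: no single fragment contains all of {ACD}, and the restricted closure of {D} across the fragments never reaches {AC}.
CE → D is preserved.
ABE → D is preserved.
B → D is preserved.
BC → A is preserved.

D → AC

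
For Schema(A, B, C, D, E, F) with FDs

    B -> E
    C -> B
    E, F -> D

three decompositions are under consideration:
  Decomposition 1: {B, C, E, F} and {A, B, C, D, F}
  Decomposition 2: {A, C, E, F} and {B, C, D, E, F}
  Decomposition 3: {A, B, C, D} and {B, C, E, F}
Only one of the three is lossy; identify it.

Decomposition 3

Decomposition 1: common = {B, C, F}, closure = {B, C, D, E, F} → lossless.
Decomposition 2: common = {C, E, F}, closure = {B, C, D, E, F} → lossless.
Decomposition 3: common = {B, C}, closure = {B, C, E} → lossy.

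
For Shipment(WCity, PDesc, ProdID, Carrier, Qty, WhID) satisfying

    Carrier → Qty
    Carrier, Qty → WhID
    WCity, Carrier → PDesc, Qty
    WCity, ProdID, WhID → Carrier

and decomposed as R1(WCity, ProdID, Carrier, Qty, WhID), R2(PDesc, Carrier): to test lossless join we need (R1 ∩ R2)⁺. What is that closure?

R1 ∩ R2 = {Carrier}.
Carrier → Qty applies, adding Qty
Carrier, Qty → WhID applies, adding WhID
Closure: {Carrier, Qty, WhID}.

Carrier, Qty, WhID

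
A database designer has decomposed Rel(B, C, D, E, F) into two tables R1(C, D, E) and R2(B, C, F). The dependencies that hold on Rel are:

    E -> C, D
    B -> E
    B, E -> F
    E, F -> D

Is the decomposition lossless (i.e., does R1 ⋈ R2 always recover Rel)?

Common attributes: R1 ∩ R2 = {C}.
No dependency enlarges {C}, so (C)⁺ = {C}.
The closure contains neither all of R1 = {C, D, E} nor all of R2 = {B, C, F}, so the common attributes are not a superkey of either fragment. The join is lossy.

No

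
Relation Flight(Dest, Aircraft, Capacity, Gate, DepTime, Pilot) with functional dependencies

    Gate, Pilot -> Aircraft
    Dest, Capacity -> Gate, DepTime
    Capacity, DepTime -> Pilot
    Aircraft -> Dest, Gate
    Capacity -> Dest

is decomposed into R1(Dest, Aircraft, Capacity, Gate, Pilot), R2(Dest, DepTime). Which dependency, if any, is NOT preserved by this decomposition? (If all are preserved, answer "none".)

Check Dest, Capacity → Gate, DepTime: no single fragment contains all of {Dest, Capacity, Gate, DepTime}, and the restricted closure of {Dest, Capacity} across the fragments never reaches {Gate, DepTime}.
Gate, Pilot → Aircraft is preserved.
Capacity, DepTime → Pilot is preserved.
Aircraft → Dest, Gate is preserved.
Capacity → Dest is preserved.

Dest, Capacity -> Gate, DepTime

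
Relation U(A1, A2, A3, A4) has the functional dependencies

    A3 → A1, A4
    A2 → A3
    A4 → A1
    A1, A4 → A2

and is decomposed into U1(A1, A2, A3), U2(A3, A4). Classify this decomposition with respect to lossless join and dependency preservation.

Lossless test: (A3)⁺ = {A1, A2, A3, A4}, which contains all of one fragment — lossless.
Dependency preservation: A3 → A1, A4; A4 → A1; A1, A4 → A2 are not contained in any single fragment, but the restricted closure of each left-hand side across the fragments still reaches the right-hand side; the remaining FDs each lie inside some fragment. All dependencies are preserved.

lossless and dependency-preserving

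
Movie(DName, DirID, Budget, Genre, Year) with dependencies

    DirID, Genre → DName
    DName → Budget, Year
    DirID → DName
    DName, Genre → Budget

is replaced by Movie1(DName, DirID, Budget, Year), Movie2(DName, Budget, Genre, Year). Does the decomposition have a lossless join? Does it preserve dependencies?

Lossless test: (DName, Budget, Year)⁺ = {DName, Budget, Year}, which is a superkey of neither fragment — lossy.
Dependency preservation: DirID, Genre → DName is not contained in any single fragment, but the restricted closure of its left-hand side across the fragments still reaches the right-hand side; the remaining FDs each lie inside some fragment. All dependencies are preserved.

lossy but dependency-preserving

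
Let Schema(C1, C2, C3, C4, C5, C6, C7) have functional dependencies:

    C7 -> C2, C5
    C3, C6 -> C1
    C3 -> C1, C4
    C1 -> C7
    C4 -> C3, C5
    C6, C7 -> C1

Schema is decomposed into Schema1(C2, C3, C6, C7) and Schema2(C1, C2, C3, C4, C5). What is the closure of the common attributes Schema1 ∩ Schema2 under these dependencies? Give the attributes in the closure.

C1, C2, C3, C4, C5, C7

Schema1 ∩ Schema2 = {C2, C3}.
C3 → C1, C4 applies, adding C1, C4
C1 → C7 applies, adding C7
C4 → C3, C5 applies, adding C5
Closure: {C1, C2, C3, C4, C5, C7}.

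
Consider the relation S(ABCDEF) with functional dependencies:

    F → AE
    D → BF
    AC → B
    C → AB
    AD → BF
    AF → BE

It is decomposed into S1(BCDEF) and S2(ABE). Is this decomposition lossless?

Common attributes: S1 ∩ S2 = {BE}.
No dependency enlarges {BE}, so (BE)⁺ = {BE}.
The closure contains neither all of S1 = {BCDEF} nor all of S2 = {ABE}, so the common attributes are not a superkey of either fragment. The join is lossy.

No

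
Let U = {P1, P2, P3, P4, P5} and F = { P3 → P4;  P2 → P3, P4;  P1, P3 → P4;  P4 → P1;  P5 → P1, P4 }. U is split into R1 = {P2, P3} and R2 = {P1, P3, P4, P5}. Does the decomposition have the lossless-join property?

Common attributes: R1 ∩ R2 = {P3}.
Closure of {P3}: P3 → P4 applies, adding P4; P4 → P1 applies, adding P1. So (P3)⁺ = {P1, P3, P4}.
The closure contains neither all of R1 = {P2, P3} nor all of R2 = {P1, P3, P4, P5}, so the common attributes are not a superkey of either fragment. The join is lossy.

No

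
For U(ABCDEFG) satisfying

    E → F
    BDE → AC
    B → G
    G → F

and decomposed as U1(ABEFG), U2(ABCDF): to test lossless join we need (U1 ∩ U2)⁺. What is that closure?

ABFG

U1 ∩ U2 = {ABF}.
B → G applies, adding G
Closure: {ABFG}.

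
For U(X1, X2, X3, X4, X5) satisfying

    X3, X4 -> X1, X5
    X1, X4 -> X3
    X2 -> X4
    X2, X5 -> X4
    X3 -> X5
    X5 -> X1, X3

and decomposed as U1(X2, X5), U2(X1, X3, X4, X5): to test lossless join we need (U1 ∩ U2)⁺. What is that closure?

X1, X3, X5

U1 ∩ U2 = {X5}.
X5 → X1, X3 applies, adding X1, X3
Closure: {X1, X3, X5}.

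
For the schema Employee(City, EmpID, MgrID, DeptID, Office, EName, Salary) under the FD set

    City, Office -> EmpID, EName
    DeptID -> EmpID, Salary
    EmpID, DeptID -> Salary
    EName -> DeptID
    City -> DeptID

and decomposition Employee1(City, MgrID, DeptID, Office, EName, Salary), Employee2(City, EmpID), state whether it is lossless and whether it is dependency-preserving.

Lossless test: (City)⁺ = {City, EmpID, DeptID, Salary}, which contains all of one fragment — lossless.
Dependency preservation: the restricted closure of {DeptID} across the fragments never reaches {EmpID, Salary}, so DeptID → EmpID, Salary cannot be enforced without a join — not preserved.

lossless but not dependency-preserving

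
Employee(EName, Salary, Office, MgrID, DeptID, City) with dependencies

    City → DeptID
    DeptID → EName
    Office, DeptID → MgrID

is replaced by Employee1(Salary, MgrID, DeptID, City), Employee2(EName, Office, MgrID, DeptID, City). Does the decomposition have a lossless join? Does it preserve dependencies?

Lossless test: (MgrID, DeptID, City)⁺ = {EName, MgrID, DeptID, City}, which is a superkey of neither fragment — lossy.
Dependency preservation: every FD's attributes lie within a single fragment, so each can be enforced locally — preserved.

lossy but dependency-preserving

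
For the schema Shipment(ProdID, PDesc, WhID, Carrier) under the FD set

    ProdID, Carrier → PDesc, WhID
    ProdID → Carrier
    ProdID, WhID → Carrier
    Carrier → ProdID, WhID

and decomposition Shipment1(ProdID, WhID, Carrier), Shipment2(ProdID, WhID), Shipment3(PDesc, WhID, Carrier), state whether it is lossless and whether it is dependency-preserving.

lossless and dependency-preserving

Lossless test (chase): Rows 1 and 2 agree on ProdID; apply ProdID→Carrier and equate their Carrier entries. Rows 1 and 3 agree on Carrier; apply Carrier→ProdID, WhID and equate their ProdID, WhID entries. Rows 1 and 2 agree on ProdID, Carrier; apply ProdID, Carrier→PDesc, WhID and equate their PDesc, WhID entries. Rows 1 and 3 agree on ProdID, Carrier; apply ProdID, Carrier→PDesc, WhID and equate their PDesc, WhID entries. Row 1 is now all distinguished symbols — the join is lossless.
Dependency preservation: ProdID, Carrier → PDesc, WhID is not contained in any single fragment, but the restricted closure of its left-hand side across the fragments still reaches the right-hand side; the remaining FDs each lie inside some fragment. All dependencies are preserved.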